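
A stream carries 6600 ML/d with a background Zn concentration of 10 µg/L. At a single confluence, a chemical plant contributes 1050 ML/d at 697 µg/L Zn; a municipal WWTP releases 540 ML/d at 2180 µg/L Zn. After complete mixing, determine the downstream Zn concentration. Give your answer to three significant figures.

241 µg/L

Flow-weighted average: C = (6600·10.00 + 1050·697.0 + 540.0·2180) / 8190 = 1975000/8190 = 241.2 µg/L.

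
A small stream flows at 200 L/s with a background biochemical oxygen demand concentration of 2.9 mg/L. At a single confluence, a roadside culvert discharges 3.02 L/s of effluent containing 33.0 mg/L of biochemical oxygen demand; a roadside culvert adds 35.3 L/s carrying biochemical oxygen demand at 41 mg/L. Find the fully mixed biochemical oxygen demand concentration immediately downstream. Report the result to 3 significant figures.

Conservation of mass: C = (200.0·2.900 + 3.020·33.00 + 35.30·41.00) / 238.3 = 2127/238.3 = 8.925 mg/L.

8.92 mg/L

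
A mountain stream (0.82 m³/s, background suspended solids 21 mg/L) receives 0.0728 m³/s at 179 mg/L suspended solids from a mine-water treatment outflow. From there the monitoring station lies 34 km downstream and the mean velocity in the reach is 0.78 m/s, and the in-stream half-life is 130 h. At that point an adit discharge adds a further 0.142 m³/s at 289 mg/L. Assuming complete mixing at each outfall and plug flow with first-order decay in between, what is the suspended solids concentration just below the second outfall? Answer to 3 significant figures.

Flow-weighted average: C = (0.8200·21.00 + 0.07280·179.0) / 0.8928 = 30.25/0.8928 = 33.88 mg/L; combined flow 0.8928 m³/s.
Travel time t = 34·1000 / 0.78 = 43590 s = 12.11 h.
Half-life 130 h → k = ln 2 / 130 = 0.005332 h⁻¹ = 0.1280 d⁻¹.
Applying C = C₀e^(−kt): 33.88 × 0.9375 = 31.77 mg/L.
Second outfall: C = (0.8928·31.77 + 0.1420·289.0)/1.035 = 67.06 mg/L.

67.1 mg/L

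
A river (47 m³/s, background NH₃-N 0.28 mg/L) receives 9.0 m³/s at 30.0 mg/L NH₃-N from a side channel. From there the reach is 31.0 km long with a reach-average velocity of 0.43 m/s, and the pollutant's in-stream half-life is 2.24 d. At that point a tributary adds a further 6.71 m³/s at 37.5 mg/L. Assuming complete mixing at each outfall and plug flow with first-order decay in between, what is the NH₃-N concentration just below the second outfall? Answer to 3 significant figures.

Conservation of mass: C = (47.00·0.2800 + 9.000·30.00) / 56.00 = 283.2/56.00 = 5.056 mg/L; combined flow 56.00 m³/s.
Travel time t = 31.0·1000 / 0.43 = 72090 s = 20.03 h.
Half-life 2.24 d → k = ln 2 / 2.24 = 0.3094 d⁻¹.
After decay, C = 5.056 × e^(−kt) = 5.056 × 0.7724 = 3.906 mg/L.
At the second outfall, C = (56.00·3.906 + 6.710·37.50) / (56.00 + 6.710) = 7.500 mg/L.

7.50 mg/L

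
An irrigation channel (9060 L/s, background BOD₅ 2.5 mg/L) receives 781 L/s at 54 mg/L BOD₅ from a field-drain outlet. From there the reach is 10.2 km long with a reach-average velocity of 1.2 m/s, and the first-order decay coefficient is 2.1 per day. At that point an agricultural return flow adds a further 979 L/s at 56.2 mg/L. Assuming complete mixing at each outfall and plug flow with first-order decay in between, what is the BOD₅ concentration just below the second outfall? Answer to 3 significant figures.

Conservation of mass: C = (9060·2.500 + 781.0·54.00) / 9841 = 64820/9841 = 6.587 mg/L; combined flow 9841 L/s.
Travel time t = 10.2·1000 / 1.2 = 8500 s = 2.361 h.
Applying C = C₀e^(−kt): 6.587 × 0.8133 = 5.358 mg/L.
At the second outfall, C = (9841·5.358 + 979.0·56.20) / (9841 + 979.0) = 9.958 mg/L.

9.96 mg/L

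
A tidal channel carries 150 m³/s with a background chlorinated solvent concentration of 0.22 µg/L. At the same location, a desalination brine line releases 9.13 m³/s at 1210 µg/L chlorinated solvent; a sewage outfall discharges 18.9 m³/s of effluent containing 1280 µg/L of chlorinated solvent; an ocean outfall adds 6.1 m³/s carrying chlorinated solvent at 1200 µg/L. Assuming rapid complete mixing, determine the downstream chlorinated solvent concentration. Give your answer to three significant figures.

231 µg/L

Mass balance: C = (150.0·0.2200 + 9.130·1210 + 18.90·1280 + 6.100·1200) / 184.1 = 42590/184.1 = 231.3 µg/L.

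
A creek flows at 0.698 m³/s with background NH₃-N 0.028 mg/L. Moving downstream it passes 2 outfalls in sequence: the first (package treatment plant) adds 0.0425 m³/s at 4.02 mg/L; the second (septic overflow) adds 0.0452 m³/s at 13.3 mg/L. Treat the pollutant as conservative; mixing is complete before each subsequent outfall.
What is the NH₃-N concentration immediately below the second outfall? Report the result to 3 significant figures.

1.01 mg/L

Outfall 1: combined Q = 0.7405 m³/s; C = (0.6980·0.02800 + 0.04250·4.020)/0.7405 = 0.2571 mg/L.
Outfall 2: combined Q = 0.7857 m³/s; C = (0.7405·0.2571 + 0.04520·13.30)/0.7857 = 1.007 mg/L.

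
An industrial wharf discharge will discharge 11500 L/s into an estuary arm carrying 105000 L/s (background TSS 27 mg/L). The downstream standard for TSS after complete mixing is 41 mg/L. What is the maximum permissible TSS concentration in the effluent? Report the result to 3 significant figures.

At the limit, (Qr·Cr + Qe·Cₑ)/(Qr + Qe) = 41:
Cₑ = (116500·41 − 105000·27.00) / 11500 = 168.8 mg/L.

169 mg/L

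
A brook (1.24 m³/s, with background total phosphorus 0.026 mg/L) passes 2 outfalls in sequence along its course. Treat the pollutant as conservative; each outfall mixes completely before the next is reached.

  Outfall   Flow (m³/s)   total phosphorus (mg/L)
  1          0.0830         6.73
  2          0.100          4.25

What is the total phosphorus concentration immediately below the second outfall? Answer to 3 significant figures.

Outfall 1: combined Q = 1.323 m³/s; C = (1.240·0.02600 + 0.08300·6.730)/1.323 = 0.4466 mg/L.
Outfall 2: combined Q = 1.423 m³/s; C = (1.323·0.4466 + 0.1000·4.250)/1.423 = 0.7139 mg/L.

0.714 mg/L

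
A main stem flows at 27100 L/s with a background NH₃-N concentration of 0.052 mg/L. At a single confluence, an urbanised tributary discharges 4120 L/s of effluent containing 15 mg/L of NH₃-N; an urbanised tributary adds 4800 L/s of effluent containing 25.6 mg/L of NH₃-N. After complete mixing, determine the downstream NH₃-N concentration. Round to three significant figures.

5.17 mg/L

Flow-weighted average: C = (27100·0.05200 + 4120·15.00 + 4800·25.60) / 36020 = 186100/36020 = 5.166 mg/L.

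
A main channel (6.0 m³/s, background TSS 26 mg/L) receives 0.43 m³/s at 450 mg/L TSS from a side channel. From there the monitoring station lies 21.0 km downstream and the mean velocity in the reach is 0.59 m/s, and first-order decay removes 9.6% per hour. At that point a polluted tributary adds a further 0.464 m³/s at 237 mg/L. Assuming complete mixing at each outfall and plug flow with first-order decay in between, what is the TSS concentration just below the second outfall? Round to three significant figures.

Conservation of mass: C = (6.000·26.00 + 0.4300·450.0) / 6.430 = 349.5/6.430 = 54.35 mg/L; combined flow 6.430 m³/s.
Travel time t = 21.0·1000 / 0.59 = 35590 s = 9.887 h.
9.6%/h lost → k = −ln(1 − 0.096) = 0.1009 h⁻¹.
First-order decay: C = 54.35·exp(−k·t) = 54.35·0.3687 = 20.04 mg/L.
At the second outfall, C = (6.430·20.04 + 0.4640·237.0) / (6.430 + 0.4640) = 34.64 mg/L.

34.6 mg/L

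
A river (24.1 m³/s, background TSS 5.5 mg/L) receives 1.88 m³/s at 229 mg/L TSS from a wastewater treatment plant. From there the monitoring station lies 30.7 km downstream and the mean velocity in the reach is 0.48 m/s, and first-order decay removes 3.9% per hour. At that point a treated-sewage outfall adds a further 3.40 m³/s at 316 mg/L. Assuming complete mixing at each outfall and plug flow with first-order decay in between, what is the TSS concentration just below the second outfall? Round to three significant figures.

46.0 mg/L

Conservation of mass: C = (24.10·5.500 + 1.880·229.0) / 25.98 = 563.1/25.98 = 21.67 mg/L; combined flow 25.98 m³/s.
Travel time t = 30.7·1000 / 0.48 = 63960 s = 17.77 h.
3.9%/h lost → k = −ln(1 − 0.039) = 0.03978 h⁻¹.
Decay over the reach: 21.67·exp(−kt) = 21.67·0.4932 = 10.69 mg/L.
Second outfall: C = (25.98·10.69 + 3.400·316.0)/29.38 = 46.02 mg/L.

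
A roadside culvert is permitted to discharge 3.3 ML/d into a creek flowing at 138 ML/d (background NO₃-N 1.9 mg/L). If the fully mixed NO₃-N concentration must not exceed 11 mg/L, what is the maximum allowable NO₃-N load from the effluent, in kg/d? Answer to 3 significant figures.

Mass balance at the limit: 138.0·1.900 + 3.300·Cₑ = 141.3·11 → Cₑ = 391.5 mg/L.
3.300 ML/d = 0.03819 m³/s. Load = 0.03819 m³/s × 391.5 g/m³ × 86 400 s/d = 1292 kg/d.

1290 kg/d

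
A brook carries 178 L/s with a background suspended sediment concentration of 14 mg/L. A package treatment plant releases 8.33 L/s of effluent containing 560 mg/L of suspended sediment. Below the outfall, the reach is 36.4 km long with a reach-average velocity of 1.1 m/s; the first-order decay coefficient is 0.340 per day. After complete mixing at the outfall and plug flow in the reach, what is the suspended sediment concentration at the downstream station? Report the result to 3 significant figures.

33.7 mg/L

Conservation of mass: C = (178.0·14.00 + 8.330·560.0) / 186.3 = 7157/186.3 = 38.41 mg/L.
Travel time t = 36.4·1000 / 1.1 = 33090 s = 9.192 h.
After decay, C = 38.41 × e^(−kt) = 38.41 × 0.8779 = 33.72 mg/L.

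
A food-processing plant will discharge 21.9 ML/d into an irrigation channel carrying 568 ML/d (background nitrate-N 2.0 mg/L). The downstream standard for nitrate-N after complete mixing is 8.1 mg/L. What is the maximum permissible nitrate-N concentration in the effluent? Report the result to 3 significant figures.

At the limit, (Qr·Cr + Qe·Cₑ)/(Qr + Qe) = 8.1:
Cₑ = (589.9·8.1 − 568.0·2.000) / 21.90 = 166.3 mg/L.

166 mg/L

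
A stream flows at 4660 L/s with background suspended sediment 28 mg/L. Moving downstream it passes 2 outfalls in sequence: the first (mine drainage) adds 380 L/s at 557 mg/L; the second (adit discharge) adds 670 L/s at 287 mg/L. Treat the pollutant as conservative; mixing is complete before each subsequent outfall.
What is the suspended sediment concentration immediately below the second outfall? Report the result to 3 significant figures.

Outfall 1: combined Q = 5040 L/s; C = (4660·28.00 + 380.0·557.0)/5040 = 67.88 mg/L.
Outfall 2: combined Q = 5710 L/s; C = (5040·67.88 + 670.0·287.0)/5710 = 93.60 mg/L.

93.6 mg/L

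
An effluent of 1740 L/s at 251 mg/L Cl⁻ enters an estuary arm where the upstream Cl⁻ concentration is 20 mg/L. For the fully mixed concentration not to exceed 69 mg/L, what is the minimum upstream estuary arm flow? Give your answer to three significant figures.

6460 L/s

Set C_mix = 69: (Q·20.00 + 1740·251.0) / (Q + 1740) = 69
→ Q = 1740·(251.0 − 69)/(69 − 20.00) = 6463 L/s.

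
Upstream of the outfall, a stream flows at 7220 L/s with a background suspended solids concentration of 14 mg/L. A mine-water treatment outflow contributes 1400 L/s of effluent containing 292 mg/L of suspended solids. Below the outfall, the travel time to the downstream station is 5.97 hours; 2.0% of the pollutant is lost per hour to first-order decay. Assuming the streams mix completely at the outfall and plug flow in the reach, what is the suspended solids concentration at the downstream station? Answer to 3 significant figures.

52.4 mg/L

Flow-weighted average: C = (7220·14.00 + 1400·292.0) / 8620 = 509900/8620 = 59.15 mg/L.
2.0%/h lost → k = −ln(1 − 0.02) = 0.02020 h⁻¹.
First-order decay: C = 59.15·exp(−k·t) = 59.15·0.8864 = 52.43 mg/L.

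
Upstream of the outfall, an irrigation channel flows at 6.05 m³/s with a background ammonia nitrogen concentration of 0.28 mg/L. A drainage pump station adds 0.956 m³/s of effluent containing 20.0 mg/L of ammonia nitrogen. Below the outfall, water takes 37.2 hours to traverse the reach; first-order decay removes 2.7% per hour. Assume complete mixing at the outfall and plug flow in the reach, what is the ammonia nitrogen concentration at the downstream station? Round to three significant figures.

Mass balance: C = (6.050·0.2800 + 0.9560·20.00) / 7.006 = 20.81/7.006 = 2.971 mg/L.
2.7%/h lost → k = −ln(1 − 0.027) = 0.02737 h⁻¹.
Applying C = C₀e^(−kt): 2.971 × 0.3612 = 1.073 mg/L.

1.07 mg/L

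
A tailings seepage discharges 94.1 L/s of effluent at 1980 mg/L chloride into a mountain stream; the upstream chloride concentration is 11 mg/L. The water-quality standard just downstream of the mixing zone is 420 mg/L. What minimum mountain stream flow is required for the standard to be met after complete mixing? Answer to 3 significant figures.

359 L/s

Set C_mix = 420: (Q·11.00 + 94.10·1980) / (Q + 94.10) = 420
→ Q = 94.10·(1980 − 420)/(420 − 11.00) = 358.9 L/s.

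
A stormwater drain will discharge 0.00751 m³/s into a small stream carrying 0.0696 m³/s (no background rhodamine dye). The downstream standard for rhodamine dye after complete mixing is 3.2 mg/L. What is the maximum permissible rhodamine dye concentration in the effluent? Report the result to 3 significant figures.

At the limit, (Qr·Cr + Qe·Cₑ)/(Qr + Qe) = 3.2:
Cₑ = (0.07711·3.2 − 0.06960·0) / 0.007510 = 32.86 mg/L.

32.9 mg/L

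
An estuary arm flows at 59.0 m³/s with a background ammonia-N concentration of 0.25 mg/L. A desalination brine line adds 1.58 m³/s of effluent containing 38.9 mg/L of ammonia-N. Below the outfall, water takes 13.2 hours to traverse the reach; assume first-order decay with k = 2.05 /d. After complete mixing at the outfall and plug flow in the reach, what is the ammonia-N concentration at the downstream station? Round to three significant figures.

Mass balance: C = (59.00·0.2500 + 1.580·38.90) / 60.58 = 76.21/60.58 = 1.258 mg/L.
First-order decay: C = 1.258·exp(−k·t) = 1.258·0.3238 = 0.4074 mg/L.

0.407 mg/L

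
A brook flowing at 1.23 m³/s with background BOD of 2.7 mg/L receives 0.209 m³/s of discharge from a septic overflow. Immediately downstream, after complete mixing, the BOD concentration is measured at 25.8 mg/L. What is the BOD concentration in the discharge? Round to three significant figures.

162 mg/L

Mass balance: 1.230·2.700 + 0.2090·Cₑ = 1.439·25.80
→ Cₑ = (1.439·25.80 − 1.230·2.700) / 0.2090 = 161.7 mg/L.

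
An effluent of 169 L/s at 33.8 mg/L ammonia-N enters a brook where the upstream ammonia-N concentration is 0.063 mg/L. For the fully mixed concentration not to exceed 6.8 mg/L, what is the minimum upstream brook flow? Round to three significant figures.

Set C_mix = 6.8: (Q·0.06300 + 169.0·33.80) / (Q + 169.0) = 6.8
→ Q = 169.0·(33.80 − 6.8)/(6.8 − 0.06300) = 677.3 L/s.

677 L/s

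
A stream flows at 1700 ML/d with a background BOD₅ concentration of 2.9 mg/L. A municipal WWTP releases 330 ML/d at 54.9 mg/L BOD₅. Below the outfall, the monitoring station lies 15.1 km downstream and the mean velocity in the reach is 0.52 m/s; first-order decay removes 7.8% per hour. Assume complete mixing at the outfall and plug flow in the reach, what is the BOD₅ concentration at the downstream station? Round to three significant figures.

Mass balance: C = (1700·2.900 + 330.0·54.90) / 2030 = 23050/2030 = 11.35 mg/L.
Travel time t = 15.1·1000 / 0.52 = 29040 s = 8.066 h.
7.8%/h lost → k = −ln(1 − 0.078) = 0.08121 h⁻¹.
After decay, C = 11.35 × e^(−kt) = 11.35 × 0.5194 = 5.897 mg/L.

5.90 mg/L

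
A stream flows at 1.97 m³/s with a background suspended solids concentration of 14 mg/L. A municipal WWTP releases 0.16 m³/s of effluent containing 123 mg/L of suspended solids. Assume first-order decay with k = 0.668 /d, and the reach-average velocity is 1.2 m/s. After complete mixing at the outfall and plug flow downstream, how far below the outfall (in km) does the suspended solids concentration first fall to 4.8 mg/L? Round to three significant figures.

238 km

Mass balance: C = (1.970·14.00 + 0.1600·123.0) / 2.130 = 47.26/2.130 = 22.19 mg/L.
Set 22.19·exp(−k·t) = 4.8 → t = ln(22.19/4.8)/k = 198000 s = 55.00 h.
Distance = v·t = 1.2·198000 = 237600 m = 237.6 km.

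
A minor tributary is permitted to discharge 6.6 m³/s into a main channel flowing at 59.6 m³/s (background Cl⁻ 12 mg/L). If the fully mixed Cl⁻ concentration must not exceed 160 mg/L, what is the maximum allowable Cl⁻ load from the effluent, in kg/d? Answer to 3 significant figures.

853000 kg/d

Mass balance at the limit: 59.60·12.00 + 6.600·Cₑ = 66.20·160 → Cₑ = 1496 mg/L.
Load = 6.600 m³/s × 1496 g/m³ × 86 400 s/d = 853400 kg/d.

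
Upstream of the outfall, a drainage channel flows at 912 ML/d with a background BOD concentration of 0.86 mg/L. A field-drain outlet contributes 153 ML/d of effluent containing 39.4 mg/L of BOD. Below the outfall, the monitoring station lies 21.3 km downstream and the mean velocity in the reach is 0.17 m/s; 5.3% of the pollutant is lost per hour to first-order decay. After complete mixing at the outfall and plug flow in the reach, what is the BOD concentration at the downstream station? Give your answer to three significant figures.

Conservation of mass: C = (912.0·0.8600 + 153.0·39.40) / 1065 = 6813/1065 = 6.397 mg/L.
Travel time t = 21.3·1000 / 0.17 = 125300 s = 34.80 h.
5.3%/h lost → k = −ln(1 − 0.053) = 0.05446 h⁻¹.
Decay over the reach: 6.397·exp(−kt) = 6.397·0.1503 = 0.9613 mg/L.

0.961 mg/L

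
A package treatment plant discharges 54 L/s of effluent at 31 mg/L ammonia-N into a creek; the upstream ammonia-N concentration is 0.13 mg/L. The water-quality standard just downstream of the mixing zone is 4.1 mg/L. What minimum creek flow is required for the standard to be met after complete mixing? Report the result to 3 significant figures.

366 L/s

Set C_mix = 4.1: (Q·0.1300 + 54.00·31.00) / (Q + 54.00) = 4.1
→ Q = 54.00·(31.00 − 4.1)/(4.1 − 0.1300) = 365.9 L/s.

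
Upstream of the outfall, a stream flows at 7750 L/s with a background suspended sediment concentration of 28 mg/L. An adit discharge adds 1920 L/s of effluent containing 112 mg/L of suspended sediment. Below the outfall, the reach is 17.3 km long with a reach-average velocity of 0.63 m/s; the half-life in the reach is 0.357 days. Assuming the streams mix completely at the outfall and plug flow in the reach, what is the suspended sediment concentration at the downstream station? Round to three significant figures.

24.1 mg/L

After mixing, C = (7750·28.00 + 1920·112.0) / 9670 = 432000/9670 = 44.68 mg/L.
Travel time t = 17.3·1000 / 0.63 = 27460 s = 7.628 h.
Half-life 0.357 d → k = ln 2 / 0.357 = 1.942 d⁻¹.
After decay, C = 44.68 × e^(−kt) = 44.68 × 0.5395 = 24.10 mg/L.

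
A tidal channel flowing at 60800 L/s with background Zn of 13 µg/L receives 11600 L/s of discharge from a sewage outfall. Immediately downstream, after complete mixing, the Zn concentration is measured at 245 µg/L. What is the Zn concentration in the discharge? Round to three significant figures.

Mass balance: 60800·13.00 + 11600·Cₑ = 72400·245.0
→ Cₑ = (72400·245.0 − 60800·13.00) / 11600 = 1461 µg/L.

1460 µg/L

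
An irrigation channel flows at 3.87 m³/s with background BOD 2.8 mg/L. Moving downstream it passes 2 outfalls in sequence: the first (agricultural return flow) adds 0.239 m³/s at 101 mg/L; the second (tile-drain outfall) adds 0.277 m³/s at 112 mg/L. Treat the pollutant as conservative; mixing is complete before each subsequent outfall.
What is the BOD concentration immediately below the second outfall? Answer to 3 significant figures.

After outfall 1: Q = 3.870 + 0.2390 = 4.109 m³/s; C = (3.870·2.800 + 0.2390·101.0)/4.109 = 8.512 mg/L.
After outfall 2: Q = 4.109 + 0.2770 = 4.386 m³/s; C = (4.109·8.512 + 0.2770·112.0)/4.386 = 15.05 mg/L.

15.0 mg/L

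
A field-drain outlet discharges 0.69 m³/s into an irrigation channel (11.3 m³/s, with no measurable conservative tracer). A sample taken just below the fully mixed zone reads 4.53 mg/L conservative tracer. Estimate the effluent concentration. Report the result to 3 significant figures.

Mass balance: 11.30·0 + 0.6900·Cₑ = 11.99·4.530
→ Cₑ = (11.99·4.530 − 11.30·0) / 0.6900 = 78.72 mg/L.

78.7 mg/L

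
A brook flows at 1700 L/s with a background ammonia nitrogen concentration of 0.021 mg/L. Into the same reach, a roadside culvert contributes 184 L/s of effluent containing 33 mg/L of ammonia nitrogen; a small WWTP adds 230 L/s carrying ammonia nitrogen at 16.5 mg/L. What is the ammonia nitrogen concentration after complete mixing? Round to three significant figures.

Conservation of mass: C = (1700·0.02100 + 184.0·33.00 + 230.0·16.50) / 2114 = 9903/2114 = 4.684 mg/L.

4.68 mg/L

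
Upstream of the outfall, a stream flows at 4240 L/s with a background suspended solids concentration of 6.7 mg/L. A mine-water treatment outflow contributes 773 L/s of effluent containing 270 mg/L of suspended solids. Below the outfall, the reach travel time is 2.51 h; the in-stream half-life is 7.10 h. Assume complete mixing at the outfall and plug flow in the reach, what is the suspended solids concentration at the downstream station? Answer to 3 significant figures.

37.0 mg/L

Conservation of mass: C = (4240·6.700 + 773.0·270.0) / 5013 = 237100/5013 = 47.30 mg/L.
Half-life 7.10 h → k = ln 2 / 7.10 = 0.09763 h⁻¹ = 2.343 d⁻¹.
First-order decay: C = 47.30·exp(−k·t) = 47.30·0.7827 = 37.02 mg/L.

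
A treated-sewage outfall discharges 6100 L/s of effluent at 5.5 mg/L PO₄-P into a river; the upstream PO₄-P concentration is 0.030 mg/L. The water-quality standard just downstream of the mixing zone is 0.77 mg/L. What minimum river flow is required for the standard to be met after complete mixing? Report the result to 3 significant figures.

Set C_mix = 0.77: (Q·0.03000 + 6100·5.500) / (Q + 6100) = 0.77
→ Q = 6100·(5.500 − 0.77)/(0.77 − 0.03000) = 38990 L/s.

39000 L/s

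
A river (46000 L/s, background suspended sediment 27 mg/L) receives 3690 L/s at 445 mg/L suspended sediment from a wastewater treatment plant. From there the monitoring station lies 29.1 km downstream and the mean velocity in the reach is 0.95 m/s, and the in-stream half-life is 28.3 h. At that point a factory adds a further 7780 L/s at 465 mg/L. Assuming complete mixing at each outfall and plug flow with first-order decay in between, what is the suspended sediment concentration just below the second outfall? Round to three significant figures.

Flow-weighted average: C = (46000·27.00 + 3690·445.0) / 49690 = 2884000/49690 = 58.04 mg/L; combined flow 49690 L/s.
Travel time t = 29.1·1000 / 0.95 = 30630 s = 8.509 h.
Half-life 28.3 h → k = ln 2 / 28.3 = 0.02449 h⁻¹ = 0.5878 d⁻¹.
Applying C = C₀e^(−kt): 58.04 × 0.8119 = 47.12 mg/L.
Second outfall: C = (49690·47.12 + 7780·465.0)/57470 = 103.7 mg/L.

104 mg/L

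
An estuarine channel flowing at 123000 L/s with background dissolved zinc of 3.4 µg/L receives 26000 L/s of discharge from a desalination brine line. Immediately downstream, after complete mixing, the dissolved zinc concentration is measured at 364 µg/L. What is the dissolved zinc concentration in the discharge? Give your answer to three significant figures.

Mass balance: 123000·3.400 + 26000·Cₑ = 149000·364.0
→ Cₑ = (149000·364.0 − 123000·3.400) / 26000 = 2070 µg/L.

2070 µg/L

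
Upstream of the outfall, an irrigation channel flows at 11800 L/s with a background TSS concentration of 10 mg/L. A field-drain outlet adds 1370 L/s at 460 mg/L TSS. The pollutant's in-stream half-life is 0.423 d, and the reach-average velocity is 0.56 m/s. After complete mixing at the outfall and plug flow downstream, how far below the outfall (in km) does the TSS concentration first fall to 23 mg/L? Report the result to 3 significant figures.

26.7 km

Flow-weighted average: C = (11800·10.00 + 1370·460.0) / 13170 = 748200/13170 = 56.81 mg/L.
Half-life 0.423 d → k = ln 2 / 0.423 = 1.639 d⁻¹.
Set 56.81·exp(−k·t) = 23 → t = ln(56.81/23)/k = 47680 s = 13.24 h.
Distance = v·t = 0.56·47680 = 26700 m = 26.70 km.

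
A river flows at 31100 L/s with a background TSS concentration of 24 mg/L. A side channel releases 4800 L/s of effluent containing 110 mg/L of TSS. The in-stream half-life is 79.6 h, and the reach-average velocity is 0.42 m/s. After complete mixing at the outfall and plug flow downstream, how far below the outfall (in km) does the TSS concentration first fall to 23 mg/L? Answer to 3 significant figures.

Conservation of mass: C = (31100·24.00 + 4800·110.0) / 35900 = 1274000/35900 = 35.50 mg/L.
Half-life 79.6 h → k = ln 2 / 79.6 = 0.008708 h⁻¹ = 0.2090 d⁻¹.
Set 35.50·exp(−k·t) = 23 → t = ln(35.50/23)/k = 179400 s = 49.84 h.
Distance = v·t = 0.42·179400 = 75360 m = 75.36 km.

75.4 km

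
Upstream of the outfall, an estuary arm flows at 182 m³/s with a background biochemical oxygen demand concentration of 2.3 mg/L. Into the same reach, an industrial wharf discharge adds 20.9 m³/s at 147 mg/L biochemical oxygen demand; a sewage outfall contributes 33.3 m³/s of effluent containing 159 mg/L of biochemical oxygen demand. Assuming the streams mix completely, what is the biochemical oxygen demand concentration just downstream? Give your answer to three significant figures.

37.2 mg/L

Mixed concentration C = ΣQC/ΣQ = (182.0·2.300 + 20.90·147.0 + 33.30·159.0) / 236.2 = 8786/236.2 = 37.20 mg/L.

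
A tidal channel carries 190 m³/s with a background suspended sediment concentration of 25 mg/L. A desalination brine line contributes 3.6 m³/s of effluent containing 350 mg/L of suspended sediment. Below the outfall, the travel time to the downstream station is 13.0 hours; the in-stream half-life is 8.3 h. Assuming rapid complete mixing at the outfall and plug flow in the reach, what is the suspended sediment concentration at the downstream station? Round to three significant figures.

Mass balance: C = (190.0·25.00 + 3.600·350.0) / 193.6 = 6010/193.6 = 31.04 mg/L.
Half-life 8.3 h → k = ln 2 / 8.3 = 0.08351 h⁻¹ = 2.004 d⁻¹.
Applying C = C₀e^(−kt): 31.04 × 0.3377 = 10.48 mg/L.

10.5 mg/L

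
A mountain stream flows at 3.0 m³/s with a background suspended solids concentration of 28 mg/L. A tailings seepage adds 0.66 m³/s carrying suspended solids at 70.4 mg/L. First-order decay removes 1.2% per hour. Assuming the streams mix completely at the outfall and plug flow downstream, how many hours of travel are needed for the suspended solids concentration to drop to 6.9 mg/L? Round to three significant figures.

Conservation of mass: C = (3.000·28.00 + 0.6600·70.40) / 3.660 = 130.5/3.660 = 35.65 mg/L.
1.2%/h lost → k = −ln(1 − 0.012) = 0.01207 h⁻¹.
35.65·exp(−k·t) = 6.9 → t = ln(35.65/6.9)/k = 489700 s = 136.0 h.

136 h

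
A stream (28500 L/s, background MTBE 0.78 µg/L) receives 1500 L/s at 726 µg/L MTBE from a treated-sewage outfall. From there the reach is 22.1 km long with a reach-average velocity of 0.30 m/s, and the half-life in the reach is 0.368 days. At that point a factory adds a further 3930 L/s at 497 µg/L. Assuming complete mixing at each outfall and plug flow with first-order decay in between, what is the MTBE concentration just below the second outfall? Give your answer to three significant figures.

Conservation of mass: C = (28500·0.7800 + 1500·726.0) / 30000 = 1111000/30000 = 37.04 µg/L; combined flow 30000 L/s.
Travel time t = 22.1·1000 / 0.30 = 73670 s = 20.46 h.
Half-life 0.368 d → k = ln 2 / 0.368 = 1.884 d⁻¹.
After decay, C = 37.04 × e^(−kt) = 37.04 × 0.2007 = 7.434 µg/L.
Second outfall: C = (30000·7.434 + 3930·497.0)/33930 = 64.14 µg/L.

64.1 µg/L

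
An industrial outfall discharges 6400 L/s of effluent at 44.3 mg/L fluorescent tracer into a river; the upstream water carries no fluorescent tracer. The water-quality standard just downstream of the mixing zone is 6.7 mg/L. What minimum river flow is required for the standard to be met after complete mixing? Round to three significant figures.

Set C_mix = 6.7: (Q·0 + 6400·44.30) / (Q + 6400) = 6.7
→ Q = 6400·(44.30 − 6.7)/(6.7 − 0) = 35920 L/s.

35900 L/s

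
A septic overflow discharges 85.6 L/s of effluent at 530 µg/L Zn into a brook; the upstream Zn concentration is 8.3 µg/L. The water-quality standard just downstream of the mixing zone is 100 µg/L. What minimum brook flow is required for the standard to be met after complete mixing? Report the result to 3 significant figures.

Set C_mix = 100: (Q·8.300 + 85.60·530.0) / (Q + 85.60) = 100
→ Q = 85.60·(530.0 − 100)/(100 − 8.300) = 401.4 L/s.

401 L/s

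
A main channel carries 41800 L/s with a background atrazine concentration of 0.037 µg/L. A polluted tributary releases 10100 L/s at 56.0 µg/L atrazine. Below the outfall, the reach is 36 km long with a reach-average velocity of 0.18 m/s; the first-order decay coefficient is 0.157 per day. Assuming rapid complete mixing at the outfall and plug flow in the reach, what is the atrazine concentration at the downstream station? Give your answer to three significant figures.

Mass balance: C = (41800·0.03700 + 10100·56.00) / 51900 = 567100/51900 = 10.93 µg/L.
Travel time t = 36·1000 / 0.18 = 200000 s = 55.56 h.
After decay, C = 10.93 × e^(−kt) = 10.93 × 0.6953 = 7.598 µg/L.

7.60 µg/L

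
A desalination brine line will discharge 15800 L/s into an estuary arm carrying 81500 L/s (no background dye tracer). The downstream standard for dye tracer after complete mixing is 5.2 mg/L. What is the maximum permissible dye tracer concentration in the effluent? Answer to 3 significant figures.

At the limit, (Qr·Cr + Qe·Cₑ)/(Qr + Qe) = 5.2:
Cₑ = (97300·5.2 − 81500·0) / 15800 = 32.02 mg/L.

32.0 mg/L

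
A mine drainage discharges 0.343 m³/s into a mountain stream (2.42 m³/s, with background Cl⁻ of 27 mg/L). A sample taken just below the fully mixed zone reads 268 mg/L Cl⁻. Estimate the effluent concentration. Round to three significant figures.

Mass balance: 2.420·27.00 + 0.3430·Cₑ = 2.763·268.0
→ Cₑ = (2.763·268.0 − 2.420·27.00) / 0.3430 = 1968 mg/L.

1970 mg/L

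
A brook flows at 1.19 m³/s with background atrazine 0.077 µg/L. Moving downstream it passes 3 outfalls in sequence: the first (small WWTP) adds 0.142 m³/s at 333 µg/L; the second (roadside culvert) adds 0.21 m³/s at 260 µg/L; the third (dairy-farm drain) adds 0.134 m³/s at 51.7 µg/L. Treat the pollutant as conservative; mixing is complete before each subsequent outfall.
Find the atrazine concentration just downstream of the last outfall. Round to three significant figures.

65.0 µg/L

Below outfall 1: Q → 1.332 m³/s, C = (1.190·0.07700 + 0.1420·333.0)/1.332 = 35.57 µg/L.
Below outfall 2: Q → 1.542 m³/s, C = (1.332·35.57 + 0.2100·260.0)/1.542 = 66.13 µg/L.
Below outfall 3: Q → 1.676 m³/s, C = (1.542·66.13 + 0.1340·51.70)/1.676 = 64.98 µg/L.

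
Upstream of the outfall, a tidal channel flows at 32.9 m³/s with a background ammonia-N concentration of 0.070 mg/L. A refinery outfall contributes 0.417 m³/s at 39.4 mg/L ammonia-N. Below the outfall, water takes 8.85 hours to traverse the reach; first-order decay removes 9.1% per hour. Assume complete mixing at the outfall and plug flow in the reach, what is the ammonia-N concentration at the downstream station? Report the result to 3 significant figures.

0.242 mg/L

Mass balance: C = (32.90·0.07000 + 0.4170·39.40) / 33.32 = 18.73/33.32 = 0.5623 mg/L.
9.1%/h lost → k = −ln(1 − 0.091) = 0.09541 h⁻¹.
After decay, C = 0.5623 × e^(−kt) = 0.5623 × 0.4298 = 0.2417 mg/L.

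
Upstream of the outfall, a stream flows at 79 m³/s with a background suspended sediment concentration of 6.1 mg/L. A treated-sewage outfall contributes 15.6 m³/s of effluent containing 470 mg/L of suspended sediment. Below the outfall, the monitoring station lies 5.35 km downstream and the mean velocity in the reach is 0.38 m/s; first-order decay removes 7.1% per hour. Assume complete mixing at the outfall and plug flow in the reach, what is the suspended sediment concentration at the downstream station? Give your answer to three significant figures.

61.9 mg/L

Mass balance: C = (79.00·6.100 + 15.60·470.0) / 94.60 = 7814/94.60 = 82.60 mg/L.
Travel time t = 5.35·1000 / 0.38 = 14080 s = 3.911 h.
7.1%/h lost → k = −ln(1 − 0.071) = 0.07365 h⁻¹.
After decay, C = 82.60 × e^(−kt) = 82.60 × 0.7497 = 61.93 mg/L.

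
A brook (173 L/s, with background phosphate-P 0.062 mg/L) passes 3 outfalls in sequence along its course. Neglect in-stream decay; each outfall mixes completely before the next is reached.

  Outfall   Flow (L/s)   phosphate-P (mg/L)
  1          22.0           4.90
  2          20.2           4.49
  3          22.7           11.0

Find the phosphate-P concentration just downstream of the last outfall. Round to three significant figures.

1.93 mg/L

After outfall 1: Q = 173.0 + 22.00 = 195.0 L/s; C = (173.0·0.06200 + 22.00·4.900)/195.0 = 0.6078 mg/L.
After outfall 2: Q = 195.0 + 20.20 = 215.2 L/s; C = (195.0·0.6078 + 20.20·4.490)/215.2 = 0.9722 mg/L.
After outfall 3: Q = 215.2 + 22.70 = 237.9 L/s; C = (215.2·0.9722 + 22.70·11.00)/237.9 = 1.929 mg/L.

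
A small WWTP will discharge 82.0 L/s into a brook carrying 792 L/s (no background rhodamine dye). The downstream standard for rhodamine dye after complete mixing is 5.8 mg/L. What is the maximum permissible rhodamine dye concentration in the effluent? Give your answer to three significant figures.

61.8 mg/L

At the limit, (Qr·Cr + Qe·Cₑ)/(Qr + Qe) = 5.8:
Cₑ = (874.0·5.8 − 792.0·0) / 82.00 = 61.82 mg/L.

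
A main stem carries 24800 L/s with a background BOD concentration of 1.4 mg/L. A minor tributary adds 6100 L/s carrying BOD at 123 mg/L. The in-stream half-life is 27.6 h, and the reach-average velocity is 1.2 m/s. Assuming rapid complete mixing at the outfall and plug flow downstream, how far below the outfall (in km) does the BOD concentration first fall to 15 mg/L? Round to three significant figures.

90.6 km

Mixed concentration C = ΣQC/ΣQ = (24800·1.400 + 6100·123.0) / 30900 = 785000/30900 = 25.41 mg/L.
Half-life 27.6 h → k = ln 2 / 27.6 = 0.02511 h⁻¹ = 0.6027 d⁻¹.
Set 25.41·exp(−k·t) = 15 → t = ln(25.41/15)/k = 75530 s = 20.98 h.
Distance = v·t = 1.2·75530 = 90640 m = 90.64 km.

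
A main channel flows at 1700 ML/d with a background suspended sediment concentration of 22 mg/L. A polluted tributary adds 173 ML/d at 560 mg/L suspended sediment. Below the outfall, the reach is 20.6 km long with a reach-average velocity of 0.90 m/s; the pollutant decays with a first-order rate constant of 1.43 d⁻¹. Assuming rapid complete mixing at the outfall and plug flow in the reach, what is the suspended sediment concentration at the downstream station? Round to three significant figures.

49.1 mg/L

Flow-weighted average: C = (1700·22.00 + 173.0·560.0) / 1873 = 134300/1873 = 71.69 mg/L.
Travel time t = 20.6·1000 / 0.90 = 22890 s = 6.358 h.
Applying C = C₀e^(−kt): 71.69 × 0.6847 = 49.08 mg/L.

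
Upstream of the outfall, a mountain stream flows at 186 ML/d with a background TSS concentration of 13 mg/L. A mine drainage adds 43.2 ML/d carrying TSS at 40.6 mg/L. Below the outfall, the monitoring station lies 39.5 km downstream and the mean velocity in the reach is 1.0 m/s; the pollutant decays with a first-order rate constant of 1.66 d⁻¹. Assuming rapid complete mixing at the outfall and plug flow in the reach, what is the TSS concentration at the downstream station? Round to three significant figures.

8.52 mg/L

Conservation of mass: C = (186.0·13.00 + 43.20·40.60) / 229.2 = 4172/229.2 = 18.20 mg/L.
Travel time t = 39.5·1000 / 1.0 = 39500 s = 10.97 h.
Decay over the reach: 18.20·exp(−kt) = 18.20·0.4682 = 8.522 mg/L.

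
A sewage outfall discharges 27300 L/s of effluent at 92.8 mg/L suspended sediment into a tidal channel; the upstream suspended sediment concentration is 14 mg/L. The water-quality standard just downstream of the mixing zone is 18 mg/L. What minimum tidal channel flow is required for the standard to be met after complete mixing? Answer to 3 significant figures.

Set C_mix = 18: (Q·14.00 + 27300·92.80) / (Q + 27300) = 18
→ Q = 27300·(92.80 − 18)/(18 − 14.00) = 510500 L/s.

511000 L/s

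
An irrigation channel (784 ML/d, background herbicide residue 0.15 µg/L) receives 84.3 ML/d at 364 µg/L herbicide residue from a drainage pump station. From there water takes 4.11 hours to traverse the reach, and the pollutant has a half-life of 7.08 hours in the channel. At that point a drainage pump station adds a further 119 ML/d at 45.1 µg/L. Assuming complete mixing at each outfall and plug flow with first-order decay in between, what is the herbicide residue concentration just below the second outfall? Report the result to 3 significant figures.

Conservation of mass: C = (784.0·0.1500 + 84.30·364.0) / 868.3 = 30800/868.3 = 35.47 µg/L; combined flow 868.3 ML/d.
Half-life 7.08 h → k = ln 2 / 7.08 = 0.09790 h⁻¹ = 2.350 d⁻¹.
Applying C = C₀e^(−kt): 35.47 × 0.6687 = 23.72 µg/L.
At the second outfall, C = (868.3·23.72 + 119.0·45.10) / (868.3 + 119.0) = 26.30 µg/L.

26.3 µg/L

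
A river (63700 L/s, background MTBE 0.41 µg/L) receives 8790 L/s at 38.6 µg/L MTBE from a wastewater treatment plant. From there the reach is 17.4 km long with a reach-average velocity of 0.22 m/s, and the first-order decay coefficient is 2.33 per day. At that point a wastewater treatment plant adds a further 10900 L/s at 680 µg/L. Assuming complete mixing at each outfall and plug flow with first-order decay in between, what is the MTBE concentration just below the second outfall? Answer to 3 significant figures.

89.4 µg/L

Mass balance: C = (63700·0.4100 + 8790·38.60) / 72490 = 365400/72490 = 5.041 µg/L; combined flow 72490 L/s.
Travel time t = 17.4·1000 / 0.22 = 79090 s = 21.97 h.
Applying C = C₀e^(−kt): 5.041 × 0.1185 = 0.5973 µg/L.
Second outfall: C = (72490·0.5973 + 10900·680.0)/83390 = 89.40 µg/L.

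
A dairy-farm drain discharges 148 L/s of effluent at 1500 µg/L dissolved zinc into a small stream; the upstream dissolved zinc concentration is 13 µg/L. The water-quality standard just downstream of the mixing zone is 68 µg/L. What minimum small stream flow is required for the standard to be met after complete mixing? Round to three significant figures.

3850 L/s

Set C_mix = 68: (Q·13.00 + 148.0·1500) / (Q + 148.0) = 68
→ Q = 148.0·(1500 − 68)/(68 − 13.00) = 3853 L/s.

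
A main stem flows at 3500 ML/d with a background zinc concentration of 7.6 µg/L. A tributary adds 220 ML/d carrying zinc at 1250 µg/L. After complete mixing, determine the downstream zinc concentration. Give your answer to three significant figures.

After mixing, C = (3500·7.600 + 220.0·1250) / 3720 = 301600/3720 = 81.08 µg/L.

81.1 µg/L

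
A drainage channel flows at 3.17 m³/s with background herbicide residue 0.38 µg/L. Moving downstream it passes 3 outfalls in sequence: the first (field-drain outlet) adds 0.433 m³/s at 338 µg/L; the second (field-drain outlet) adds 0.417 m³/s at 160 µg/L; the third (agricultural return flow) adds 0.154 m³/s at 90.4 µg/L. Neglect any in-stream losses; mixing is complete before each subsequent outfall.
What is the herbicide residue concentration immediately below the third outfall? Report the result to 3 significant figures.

54.7 µg/L

Below outfall 1: Q → 3.603 m³/s, C = (3.170·0.3800 + 0.4330·338.0)/3.603 = 40.95 µg/L.
Below outfall 2: Q → 4.020 m³/s, C = (3.603·40.95 + 0.4170·160.0)/4.020 = 53.30 µg/L.
Below outfall 3: Q → 4.174 m³/s, C = (4.020·53.30 + 0.1540·90.40)/4.174 = 54.67 µg/L.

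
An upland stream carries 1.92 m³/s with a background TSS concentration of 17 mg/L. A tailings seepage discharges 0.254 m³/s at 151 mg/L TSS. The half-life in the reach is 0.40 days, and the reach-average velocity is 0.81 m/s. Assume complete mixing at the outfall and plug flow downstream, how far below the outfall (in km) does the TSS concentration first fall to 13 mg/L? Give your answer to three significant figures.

Flow-weighted average: C = (1.920·17.00 + 0.2540·151.0) / 2.174 = 70.99/2.174 = 32.66 mg/L.
Half-life 0.40 d → k = ln 2 / 0.40 = 1.733 d⁻¹.
Set 32.66·exp(−k·t) = 13 → t = ln(32.66/13)/k = 45920 s = 12.76 h.
Distance = v·t = 0.81·45920 = 37200 m = 37.20 km.

37.2 km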